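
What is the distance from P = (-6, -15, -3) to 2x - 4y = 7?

distance = |a·x₀ + b·y₀ + c·z₀ - d| / √(a² + b² + c²)
  = |2·(-6) + (-4)·(-15) + 0·(-3) - 7| / √(2² + (-4)² + 0²)
  = |-12 + 60 + 0 - 7| / √(4 + 16 + 0)
  = |41| / √20
  = 41 / 4.472
  ≈ 9.168

9.168


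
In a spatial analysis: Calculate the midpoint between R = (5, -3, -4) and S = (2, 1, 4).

M = ((x₁+x₂)/2, (y₁+y₂)/2, (z₁+z₂)/2)
  = ((5 + 2)/2, (-3 + 1)/2, (-4 + 4)/2)
  = (7/2, -2/2, 0/2)
  = (3.5, -1, 0)

(3.5, -1, 0)


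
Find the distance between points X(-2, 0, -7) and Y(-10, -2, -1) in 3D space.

d = √[(x₂-x₁)² + (y₂-y₁)² + (z₂-z₁)²]
  = √[(-8)² + (-2)² + 6²]
  = √[64 + 4 + 36]
  = √104
  ≈ 10.2

10.2


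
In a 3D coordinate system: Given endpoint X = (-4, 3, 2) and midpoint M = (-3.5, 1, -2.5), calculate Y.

Y = 2M - X
  = (2·(-3.5) - (-4), 2·1 - 3, 2·(-2.5) - 2)
  = (-7 + 4, 2 - 3, -5 - 2)
  = (-3, -1, -7)

(-3, -1, -7)


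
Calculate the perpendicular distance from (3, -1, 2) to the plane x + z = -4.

distance = |a·x₀ + b·y₀ + c·z₀ - d| / √(a² + b² + c²)
  = |1·3 + 0·(-1) + 1·2 - (-4)| / √(1² + 0² + 1²)
  = |3 + 0 + 2 + 4| / √(1 + 0 + 1)
  = |9| / √2
  = 9 / 1.414
  ≈ 6.364

6.364


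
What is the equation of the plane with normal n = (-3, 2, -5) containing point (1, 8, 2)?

The plane through P with normal n = (a, b, c) satisfies n·(r - P) = 0,
i.e. ax + by + cz = a·x₀ + b·y₀ + c·z₀.
d = (-3)·1 + 2·8 + (-5)·2
  = -3 + 16 - 10
  = 3
Equation: -3x + 2y - 5z = 3

-3x + 2y - 5z = 3


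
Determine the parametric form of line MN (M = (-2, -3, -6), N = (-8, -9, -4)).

Direction vector d = N - M = (-8 + 2, -9 + 3, -4 + 6) = (-6, -6, 2)
Parametric form r = M + t·d:
x = -2 - 6t, y = -3 - 6t, z = -6 + 2t

x = -2 - 6t, y = -3 - 6t, z = -6 + 2t


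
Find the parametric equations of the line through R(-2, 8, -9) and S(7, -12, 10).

Direction vector d = S - R = (7 + 2, -12 - 8, 10 + 9) = (9, -20, 19)
Parametric form r = R + t·d:
x = -2 + 9t, y = 8 - 20t, z = -9 + 19t

x = -2 + 9t, y = 8 - 20t, z = -9 + 19t


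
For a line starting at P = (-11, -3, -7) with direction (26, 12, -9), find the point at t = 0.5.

P(t) = P + t·d
  = (-11 + 26·0.5, -3 + 12·0.5, -7 + (-9)·0.5)
  = (-11 + 13, -3 + 6, -7 - 4.5)
  = (2, 3, -11.5)

(2, 3, -11.5)


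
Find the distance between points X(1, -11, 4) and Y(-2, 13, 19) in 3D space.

d = √[(x₂-x₁)² + (y₂-y₁)² + (z₂-z₁)²]
  = √[(-3)² + 24² + 15²]
  = √[9 + 576 + 225]
  = √810
  ≈ 28.46

28.46


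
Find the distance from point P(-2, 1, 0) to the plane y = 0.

distance = |a·x₀ + b·y₀ + c·z₀ - d| / √(a² + b² + c²)
  = |0·(-2) + 1·1 + 0·0 - 0| / √(0² + 1² + 0²)
  = |0 + 1 + 0 + 0| / √(0 + 1 + 0)
  = |1| / √1
  = 1 / 1
  ≈ 1

1


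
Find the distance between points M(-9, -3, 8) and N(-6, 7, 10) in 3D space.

d = √[(x₂-x₁)² + (y₂-y₁)² + (z₂-z₁)²]
  = √[3² + 10² + 2²]
  = √[9 + 100 + 4]
  = √113
  ≈ 10.63

10.63


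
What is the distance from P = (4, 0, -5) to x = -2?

distance = |a·x₀ + b·y₀ + c·z₀ - d| / √(a² + b² + c²)
  = |1·4 + 0·0 + 0·(-5) - (-2)| / √(1² + 0² + 0²)
  = |4 + 0 + 0 + 2| / √(1 + 0 + 0)
  = |6| / √1
  = 6 / 1
  ≈ 6

6


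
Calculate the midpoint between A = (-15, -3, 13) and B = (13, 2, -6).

M = ((x₁+x₂)/2, (y₁+y₂)/2, (z₁+z₂)/2)
  = ((-15 + 13)/2, (-3 + 2)/2, (13 - 6)/2)
  = (-2/2, -1/2, 7/2)
  = (-1, -0.5, 3.5)

(-1, -0.5, 3.5)


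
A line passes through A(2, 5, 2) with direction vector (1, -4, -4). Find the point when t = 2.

P(t) = A + t·d
  = (2 + 1·2, 5 + (-4)·2, 2 + (-4)·2)
  = (2 + 2, 5 - 8, 2 - 8)
  = (4, -3, -6)

(4, -3, -6)


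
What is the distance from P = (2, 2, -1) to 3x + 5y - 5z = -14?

distance = |a·x₀ + b·y₀ + c·z₀ - d| / √(a² + b² + c²)
  = |3·2 + 5·2 + (-5)·(-1) - (-14)| / √(3² + 5² + (-5)²)
  = |6 + 10 + 5 + 14| / √(9 + 25 + 25)
  = |35| / √59
  = 35 / 7.681
  ≈ 4.557

4.557


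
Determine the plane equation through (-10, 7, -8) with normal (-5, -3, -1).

The plane through P with normal n = (a, b, c) satisfies n·(r - P) = 0,
i.e. ax + by + cz = a·x₀ + b·y₀ + c·z₀.
d = (-5)·(-10) + (-3)·7 + (-1)·(-8)
  = 50 - 21 + 8
  = 37
Equation: -5x - 3y - z = 37

-5x - 3y - z = 37


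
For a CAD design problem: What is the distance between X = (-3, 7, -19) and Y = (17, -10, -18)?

d = √[(x₂-x₁)² + (y₂-y₁)² + (z₂-z₁)²]
  = √[20² + (-17)² + 1²]
  = √[400 + 289 + 1]
  = √690
  ≈ 26.27

26.27


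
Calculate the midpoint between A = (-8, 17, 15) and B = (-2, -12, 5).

M = ((x₁+x₂)/2, (y₁+y₂)/2, (z₁+z₂)/2)
  = ((-8 - 2)/2, (17 - 12)/2, (15 + 5)/2)
  = (-10/2, 5/2, 20/2)
  = (-5, 2.5, 10)

(-5, 2.5, 10)


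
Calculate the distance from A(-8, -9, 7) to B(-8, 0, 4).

d = √[(x₂-x₁)² + (y₂-y₁)² + (z₂-z₁)²]
  = √[0² + 9² + (-3)²]
  = √[0 + 81 + 9]
  = √90
  ≈ 9.487

9.487


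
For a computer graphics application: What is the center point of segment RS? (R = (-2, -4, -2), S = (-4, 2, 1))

M = ((x₁+x₂)/2, (y₁+y₂)/2, (z₁+z₂)/2)
  = ((-2 - 4)/2, (-4 + 2)/2, (-2 + 1)/2)
  = (-6/2, -2/2, -1/2)
  = (-3, -1, -0.5)

(-3, -1, -0.5)


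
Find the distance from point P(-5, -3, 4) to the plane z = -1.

distance = |a·x₀ + b·y₀ + c·z₀ - d| / √(a² + b² + c²)
  = |0·(-5) + 0·(-3) + 1·4 - (-1)| / √(0² + 0² + 1²)
  = |0 + 0 + 4 + 1| / √(0 + 0 + 1)
  = |5| / √1
  = 5 / 1
  ≈ 5

5


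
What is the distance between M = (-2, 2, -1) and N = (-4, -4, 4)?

d = √[(x₂-x₁)² + (y₂-y₁)² + (z₂-z₁)²]
  = √[(-2)² + (-6)² + 5²]
  = √[4 + 36 + 25]
  = √65
  ≈ 8.062

8.062


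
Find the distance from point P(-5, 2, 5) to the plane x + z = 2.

distance = |a·x₀ + b·y₀ + c·z₀ - d| / √(a² + b² + c²)
  = |1·(-5) + 0·2 + 1·5 - 2| / √(1² + 0² + 1²)
  = |-5 + 0 + 5 - 2| / √(1 + 0 + 1)
  = |-2| / √2
  = 2 / 1.414
  ≈ 1.414

1.414


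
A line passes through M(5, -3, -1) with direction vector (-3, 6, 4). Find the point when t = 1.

P(t) = M + t·d
  = (5 + (-3)·1, -3 + 6·1, -1 + 4·1)
  = (5 - 3, -3 + 6, -1 + 4)
  = (2, 3, 3)

(2, 3, 3)


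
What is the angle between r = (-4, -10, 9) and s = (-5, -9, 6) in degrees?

r·s = (-4)·(-5) + (-10)·(-9) + 9·6 = 20 + 90 + 54 = 164
|r| = √((-4)² + (-10)² + 9²) = √197 ≈ 14.04
|s| = √((-5)² + (-9)² + 6²) = √142 ≈ 11.92
cos θ = (r·s)/(|r||s|) = 164/(14.04·11.92) ≈ 0.9805
θ = arccos(0.9805) ≈ 11.32°

11.32°


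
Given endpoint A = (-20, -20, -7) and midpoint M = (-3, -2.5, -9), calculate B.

B = 2M - A
  = (2·(-3) - (-20), 2·(-2.5) - (-20), 2·(-9) - (-7))
  = (-6 + 20, -5 + 20, -18 + 7)
  = (14, 15, -11)

(14, 15, -11)


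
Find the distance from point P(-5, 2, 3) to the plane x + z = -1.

distance = |a·x₀ + b·y₀ + c·z₀ - d| / √(a² + b² + c²)
  = |1·(-5) + 0·2 + 1·3 - (-1)| / √(1² + 0² + 1²)
  = |-5 + 0 + 3 + 1| / √(1 + 0 + 1)
  = |-1| / √2
  = 1 / 1.414
  ≈ 0.7071

0.7071


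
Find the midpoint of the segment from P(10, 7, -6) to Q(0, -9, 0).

M = ((x₁+x₂)/2, (y₁+y₂)/2, (z₁+z₂)/2)
  = ((10 + 0)/2, (7 - 9)/2, (-6 + 0)/2)
  = (10/2, -2/2, -6/2)
  = (5, -1, -3)

(5, -1, -3)


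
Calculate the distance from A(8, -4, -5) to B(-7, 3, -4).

d = √[(x₂-x₁)² + (y₂-y₁)² + (z₂-z₁)²]
  = √[(-15)² + 7² + 1²]
  = √[225 + 49 + 1]
  = √275
  ≈ 16.58

16.58


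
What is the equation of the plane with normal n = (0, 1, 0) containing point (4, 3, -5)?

The plane through P with normal n = (a, b, c) satisfies n·(r - P) = 0,
i.e. ax + by + cz = a·x₀ + b·y₀ + c·z₀.
d = 0·4 + 1·3 + 0·(-5)
  = 0 + 3 + 0
  = 3
Equation: y = 3

y = 3


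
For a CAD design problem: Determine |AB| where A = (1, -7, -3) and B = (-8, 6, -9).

d = √[(x₂-x₁)² + (y₂-y₁)² + (z₂-z₁)²]
  = √[(-9)² + 13² + (-6)²]
  = √[81 + 169 + 36]
  = √286
  ≈ 16.91

16.91


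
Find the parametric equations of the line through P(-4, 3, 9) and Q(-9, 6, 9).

Direction vector d = Q - P = (-9 + 4, 6 - 3, 9 - 9) = (-5, 3, 0)
Parametric form r = P + t·d:
x = -4 - 5t, y = 3 + 3t, z = 9

x = -4 - 5t, y = 3 + 3t, z = 9


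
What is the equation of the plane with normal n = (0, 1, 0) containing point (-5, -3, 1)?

The plane through P with normal n = (a, b, c) satisfies n·(r - P) = 0,
i.e. ax + by + cz = a·x₀ + b·y₀ + c·z₀.
d = 0·(-5) + 1·(-3) + 0·1
  = 0 - 3 + 0
  = -3
Equation: y = -3

y = -3


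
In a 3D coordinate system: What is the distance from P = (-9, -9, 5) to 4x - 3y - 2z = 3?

distance = |a·x₀ + b·y₀ + c·z₀ - d| / √(a² + b² + c²)
  = |4·(-9) + (-3)·(-9) + (-2)·5 - 3| / √(4² + (-3)² + (-2)²)
  = |-36 + 27 - 10 - 3| / √(16 + 9 + 4)
  = |-22| / √29
  = 22 / 5.385
  ≈ 4.085

4.085


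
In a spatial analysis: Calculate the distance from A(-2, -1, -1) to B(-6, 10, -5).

d = √[(x₂-x₁)² + (y₂-y₁)² + (z₂-z₁)²]
  = √[(-4)² + 11² + (-4)²]
  = √[16 + 121 + 16]
  = √153
  ≈ 12.37

12.37


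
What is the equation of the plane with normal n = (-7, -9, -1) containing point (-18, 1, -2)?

The plane through P with normal n = (a, b, c) satisfies n·(r - P) = 0,
i.e. ax + by + cz = a·x₀ + b·y₀ + c·z₀.
d = (-7)·(-18) + (-9)·1 + (-1)·(-2)
  = 126 - 9 + 2
  = 119
Equation: -7x - 9y - z = 119

-7x - 9y - z = 119


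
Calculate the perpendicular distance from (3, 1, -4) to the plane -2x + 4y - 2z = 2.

distance = |a·x₀ + b·y₀ + c·z₀ - d| / √(a² + b² + c²)
  = |(-2)·3 + 4·1 + (-2)·(-4) - 2| / √((-2)² + 4² + (-2)²)
  = |-6 + 4 + 8 - 2| / √(4 + 16 + 4)
  = |4| / √24
  = 4 / 4.899
  ≈ 0.8165

0.8165


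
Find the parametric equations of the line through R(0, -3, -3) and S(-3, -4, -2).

Direction vector d = S - R = (-3 + 0, -4 + 3, -2 + 3) = (-3, -1, 1)
Parametric form r = R + t·d:
x = 0 - 3t, y = -3 - t, z = -3 + t

x = 0 - 3t, y = -3 - t, z = -3 + t


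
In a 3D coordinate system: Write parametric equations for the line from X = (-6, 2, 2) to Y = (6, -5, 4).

Direction vector d = Y - X = (6 + 6, -5 - 2, 4 - 2) = (12, -7, 2)
Parametric form r = X + t·d:
x = -6 + 12t, y = 2 - 7t, z = 2 + 2t

x = -6 + 12t, y = 2 - 7t, z = 2 + 2t


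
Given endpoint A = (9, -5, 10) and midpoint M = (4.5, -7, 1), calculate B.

B = 2M - A
  = (2·4.5 - 9, 2·(-7) - (-5), 2·1 - 10)
  = (9 - 9, -14 + 5, 2 - 10)
  = (0, -9, -8)

(0, -9, -8)


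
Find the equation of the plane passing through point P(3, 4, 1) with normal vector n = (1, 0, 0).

The plane through P with normal n = (a, b, c) satisfies n·(r - P) = 0,
i.e. ax + by + cz = a·x₀ + b·y₀ + c·z₀.
d = 1·3 + 0·4 + 0·1
  = 3 + 0 + 0
  = 3
Equation: x = 3

x = 3


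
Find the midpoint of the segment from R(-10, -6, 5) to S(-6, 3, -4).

M = ((x₁+x₂)/2, (y₁+y₂)/2, (z₁+z₂)/2)
  = ((-10 - 6)/2, (-6 + 3)/2, (5 - 4)/2)
  = (-16/2, -3/2, 1/2)
  = (-8, -1.5, 0.5)

(-8, -1.5, 0.5)


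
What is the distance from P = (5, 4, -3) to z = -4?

distance = |a·x₀ + b·y₀ + c·z₀ - d| / √(a² + b² + c²)
  = |0·5 + 0·4 + 1·(-3) - (-4)| / √(0² + 0² + 1²)
  = |0 + 0 - 3 + 4| / √(0 + 0 + 1)
  = |1| / √1
  = 1 / 1
  ≈ 1

1


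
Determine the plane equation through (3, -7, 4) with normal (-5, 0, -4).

The plane through P with normal n = (a, b, c) satisfies n·(r - P) = 0,
i.e. ax + by + cz = a·x₀ + b·y₀ + c·z₀.
d = (-5)·3 + 0·(-7) + (-4)·4
  = -15 + 0 - 16
  = -31
Equation: -5x - 4z = -31

-5x - 4z = -31


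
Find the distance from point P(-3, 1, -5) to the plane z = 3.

distance = |a·x₀ + b·y₀ + c·z₀ - d| / √(a² + b² + c²)
  = |0·(-3) + 0·1 + 1·(-5) - 3| / √(0² + 0² + 1²)
  = |0 + 0 - 5 - 3| / √(0 + 0 + 1)
  = |-8| / √1
  = 8 / 1
  ≈ 8

8


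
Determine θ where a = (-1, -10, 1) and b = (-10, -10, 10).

a·b = (-1)·(-10) + (-10)·(-10) + 1·10 = 10 + 100 + 10 = 120
|a| = √((-1)² + (-10)² + 1²) = √102 ≈ 10.1
|b| = √((-10)² + (-10)² + 10²) = √300 ≈ 17.32
cos θ = (a·b)/(|a||b|) = 120/(10.1·17.32) ≈ 0.686
θ = arccos(0.686) ≈ 46.69°

46.69°


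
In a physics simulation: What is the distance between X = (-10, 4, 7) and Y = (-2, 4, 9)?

d = √[(x₂-x₁)² + (y₂-y₁)² + (z₂-z₁)²]
  = √[8² + 0² + 2²]
  = √[64 + 0 + 4]
  = √68
  ≈ 8.246

8.246


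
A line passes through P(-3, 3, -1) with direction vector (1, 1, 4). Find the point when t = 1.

P(t) = P + t·d
  = (-3 + 1·1, 3 + 1·1, -1 + 4·1)
  = (-3 + 1, 3 + 1, -1 + 4)
  = (-2, 4, 3)

(-2, 4, 3)


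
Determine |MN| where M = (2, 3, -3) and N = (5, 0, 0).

d = √[(x₂-x₁)² + (y₂-y₁)² + (z₂-z₁)²]
  = √[3² + (-3)² + 3²]
  = √[9 + 9 + 9]
  = √27
  ≈ 5.196

5.196


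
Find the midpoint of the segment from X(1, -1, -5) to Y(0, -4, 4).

M = ((x₁+x₂)/2, (y₁+y₂)/2, (z₁+z₂)/2)
  = ((1 + 0)/2, (-1 - 4)/2, (-5 + 4)/2)
  = (1/2, -5/2, -1/2)
  = (0.5, -2.5, -0.5)

(0.5, -2.5, -0.5)


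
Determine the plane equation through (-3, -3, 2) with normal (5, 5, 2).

The plane through P with normal n = (a, b, c) satisfies n·(r - P) = 0,
i.e. ax + by + cz = a·x₀ + b·y₀ + c·z₀.
d = 5·(-3) + 5·(-3) + 2·2
  = -15 - 15 + 4
  = -26
Equation: 5x + 5y + 2z = -26

5x + 5y + 2z = -26


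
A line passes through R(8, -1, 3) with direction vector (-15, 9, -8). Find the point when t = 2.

P(t) = R + t·d
  = (8 + (-15)·2, -1 + 9·2, 3 + (-8)·2)
  = (8 - 30, -1 + 18, 3 - 16)
  = (-22, 17, -13)

(-22, 17, -13)


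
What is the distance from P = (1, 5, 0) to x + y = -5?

distance = |a·x₀ + b·y₀ + c·z₀ - d| / √(a² + b² + c²)
  = |1·1 + 1·5 + 0·0 - (-5)| / √(1² + 1² + 0²)
  = |1 + 5 + 0 + 5| / √(1 + 1 + 0)
  = |11| / √2
  = 11 / 1.414
  ≈ 7.778

7.778


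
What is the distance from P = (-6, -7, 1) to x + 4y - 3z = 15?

distance = |a·x₀ + b·y₀ + c·z₀ - d| / √(a² + b² + c²)
  = |1·(-6) + 4·(-7) + (-3)·1 - 15| / √(1² + 4² + (-3)²)
  = |-6 - 28 - 3 - 15| / √(1 + 16 + 9)
  = |-52| / √26
  = 52 / 5.099
  ≈ 10.2

10.2


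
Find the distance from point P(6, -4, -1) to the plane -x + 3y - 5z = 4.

distance = |a·x₀ + b·y₀ + c·z₀ - d| / √(a² + b² + c²)
  = |(-1)·6 + 3·(-4) + (-5)·(-1) - 4| / √((-1)² + 3² + (-5)²)
  = |-6 - 12 + 5 - 4| / √(1 + 9 + 25)
  = |-17| / √35
  = 17 / 5.916
  ≈ 2.874

2.874


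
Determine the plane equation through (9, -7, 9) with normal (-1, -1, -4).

The plane through P with normal n = (a, b, c) satisfies n·(r - P) = 0,
i.e. ax + by + cz = a·x₀ + b·y₀ + c·z₀.
d = (-1)·9 + (-1)·(-7) + (-4)·9
  = -9 + 7 - 36
  = -38
Equation: -x - y - 4z = -38

-x - y - 4z = -38


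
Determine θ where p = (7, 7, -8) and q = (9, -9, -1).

p·q = 7·9 + 7·(-9) + (-8)·(-1) = 63 - 63 + 8 = 8
|p| = √(7² + 7² + (-8)²) = √162 ≈ 12.73
|q| = √(9² + (-9)² + (-1)²) = √163 ≈ 12.77
cos θ = (p·q)/(|p||q|) = 8/(12.73·12.77) ≈ 0.04923
θ = arccos(0.04923) ≈ 87.18°

87.18°


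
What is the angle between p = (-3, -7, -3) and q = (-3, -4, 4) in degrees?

p·q = (-3)·(-3) + (-7)·(-4) + (-3)·4 = 9 + 28 - 12 = 25
|p| = √((-3)² + (-7)² + (-3)²) = √67 ≈ 8.185
|q| = √((-3)² + (-4)² + 4²) = √41 ≈ 6.403
cos θ = (p·q)/(|p||q|) = 25/(8.185·6.403) ≈ 0.477
θ = arccos(0.477) ≈ 61.51°

61.51°


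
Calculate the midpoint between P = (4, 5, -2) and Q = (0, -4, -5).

M = ((x₁+x₂)/2, (y₁+y₂)/2, (z₁+z₂)/2)
  = ((4 + 0)/2, (5 - 4)/2, (-2 - 5)/2)
  = (4/2, 1/2, -7/2)
  = (2, 0.5, -3.5)

(2, 0.5, -3.5)


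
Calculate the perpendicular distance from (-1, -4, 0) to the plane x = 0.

distance = |a·x₀ + b·y₀ + c·z₀ - d| / √(a² + b² + c²)
  = |1·(-1) + 0·(-4) + 0·0 - 0| / √(1² + 0² + 0²)
  = |-1 + 0 + 0 + 0| / √(1 + 0 + 0)
  = |-1| / √1
  = 1 / 1
  ≈ 1

1


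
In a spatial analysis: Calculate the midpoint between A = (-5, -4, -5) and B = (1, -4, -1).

M = ((x₁+x₂)/2, (y₁+y₂)/2, (z₁+z₂)/2)
  = ((-5 + 1)/2, (-4 - 4)/2, (-5 - 1)/2)
  = (-4/2, -8/2, -6/2)
  = (-2, -4, -3)

(-2, -4, -3)


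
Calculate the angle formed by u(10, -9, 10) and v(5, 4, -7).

u·v = 10·5 + (-9)·4 + 10·(-7) = 50 - 36 - 70 = -56
|u| = √(10² + (-9)² + 10²) = √281 ≈ 16.76
|v| = √(5² + 4² + (-7)²) = √90 ≈ 9.487
cos θ = (u·v)/(|u||v|) = -56/(16.76·9.487) ≈ -0.3521
θ = arccos(-0.3521) ≈ 110.6°

110.6°


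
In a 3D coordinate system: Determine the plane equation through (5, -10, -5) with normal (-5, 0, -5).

The plane through P with normal n = (a, b, c) satisfies n·(r - P) = 0,
i.e. ax + by + cz = a·x₀ + b·y₀ + c·z₀.
d = (-5)·5 + 0·(-10) + (-5)·(-5)
  = -25 + 0 + 25
  = 0
Equation: -5x - 5z = 0

-5x - 5z = 0


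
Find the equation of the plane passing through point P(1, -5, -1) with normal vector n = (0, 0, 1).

The plane through P with normal n = (a, b, c) satisfies n·(r - P) = 0,
i.e. ax + by + cz = a·x₀ + b·y₀ + c·z₀.
d = 0·1 + 0·(-5) + 1·(-1)
  = 0 + 0 - 1
  = -1
Equation: z = -1

z = -1


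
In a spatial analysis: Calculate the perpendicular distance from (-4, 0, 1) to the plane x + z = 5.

distance = |a·x₀ + b·y₀ + c·z₀ - d| / √(a² + b² + c²)
  = |1·(-4) + 0·0 + 1·1 - 5| / √(1² + 0² + 1²)
  = |-4 + 0 + 1 - 5| / √(1 + 0 + 1)
  = |-8| / √2
  = 8 / 1.414
  ≈ 5.657

5.657


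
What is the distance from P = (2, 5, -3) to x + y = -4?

distance = |a·x₀ + b·y₀ + c·z₀ - d| / √(a² + b² + c²)
  = |1·2 + 1·5 + 0·(-3) - (-4)| / √(1² + 1² + 0²)
  = |2 + 5 + 0 + 4| / √(1 + 1 + 0)
  = |11| / √2
  = 11 / 1.414
  ≈ 7.778

7.778


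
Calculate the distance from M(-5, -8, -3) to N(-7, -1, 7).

d = √[(x₂-x₁)² + (y₂-y₁)² + (z₂-z₁)²]
  = √[(-2)² + 7² + 10²]
  = √[4 + 49 + 100]
  = √153
  ≈ 12.37

12.37


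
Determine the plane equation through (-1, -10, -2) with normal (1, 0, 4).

The plane through P with normal n = (a, b, c) satisfies n·(r - P) = 0,
i.e. ax + by + cz = a·x₀ + b·y₀ + c·z₀.
d = 1·(-1) + 0·(-10) + 4·(-2)
  = -1 + 0 - 8
  = -9
Equation: x + 4z = -9

x + 4z = -9


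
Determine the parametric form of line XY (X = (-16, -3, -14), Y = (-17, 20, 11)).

Direction vector d = Y - X = (-17 + 16, 20 + 3, 11 + 14) = (-1, 23, 25)
Parametric form r = X + t·d:
x = -16 - t, y = -3 + 23t, z = -14 + 25t

x = -16 - t, y = -3 + 23t, z = -14 + 25t


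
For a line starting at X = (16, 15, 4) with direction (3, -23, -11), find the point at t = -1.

P(t) = X + t·d
  = (16 + 3·(-1), 15 + (-23)·(-1), 4 + (-11)·(-1))
  = (16 - 3, 15 + 23, 4 + 11)
  = (13, 38, 15)

(13, 38, 15)


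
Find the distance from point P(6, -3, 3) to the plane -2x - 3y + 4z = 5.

distance = |a·x₀ + b·y₀ + c·z₀ - d| / √(a² + b² + c²)
  = |(-2)·6 + (-3)·(-3) + 4·3 - 5| / √((-2)² + (-3)² + 4²)
  = |-12 + 9 + 12 - 5| / √(4 + 9 + 16)
  = |4| / √29
  = 4 / 5.385
  ≈ 0.7428

0.7428


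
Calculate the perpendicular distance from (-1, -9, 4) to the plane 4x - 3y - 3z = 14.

distance = |a·x₀ + b·y₀ + c·z₀ - d| / √(a² + b² + c²)
  = |4·(-1) + (-3)·(-9) + (-3)·4 - 14| / √(4² + (-3)² + (-3)²)
  = |-4 + 27 - 12 - 14| / √(16 + 9 + 9)
  = |-3| / √34
  = 3 / 5.831
  ≈ 0.5145

0.5145


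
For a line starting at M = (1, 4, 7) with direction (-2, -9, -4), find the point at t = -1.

P(t) = M + t·d
  = (1 + (-2)·(-1), 4 + (-9)·(-1), 7 + (-4)·(-1))
  = (1 + 2, 4 + 9, 7 + 4)
  = (3, 13, 11)

(3, 13, 11)


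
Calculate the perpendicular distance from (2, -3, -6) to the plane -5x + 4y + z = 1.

distance = |a·x₀ + b·y₀ + c·z₀ - d| / √(a² + b² + c²)
  = |(-5)·2 + 4·(-3) + 1·(-6) - 1| / √((-5)² + 4² + 1²)
  = |-10 - 12 - 6 - 1| / √(25 + 16 + 1)
  = |-29| / √42
  = 29 / 6.481
  ≈ 4.475

4.475


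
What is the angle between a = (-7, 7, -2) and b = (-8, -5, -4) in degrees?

a·b = (-7)·(-8) + 7·(-5) + (-2)·(-4) = 56 - 35 + 8 = 29
|a| = √((-7)² + 7² + (-2)²) = √102 ≈ 10.1
|b| = √((-8)² + (-5)² + (-4)²) = √105 ≈ 10.25
cos θ = (a·b)/(|a||b|) = 29/(10.1·10.25) ≈ 0.2802
θ = arccos(0.2802) ≈ 73.73°

73.73°


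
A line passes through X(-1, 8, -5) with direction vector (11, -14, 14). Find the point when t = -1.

P(t) = X + t·d
  = (-1 + 11·(-1), 8 + (-14)·(-1), -5 + 14·(-1))
  = (-1 - 11, 8 + 14, -5 - 14)
  = (-12, 22, -19)

(-12, 22, -19)


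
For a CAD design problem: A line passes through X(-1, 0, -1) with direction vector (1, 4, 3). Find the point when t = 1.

P(t) = X + t·d
  = (-1 + 1·1, 0 + 4·1, -1 + 3·1)
  = (-1 + 1, 0 + 4, -1 + 3)
  = (0, 4, 2)

(0, 4, 2)


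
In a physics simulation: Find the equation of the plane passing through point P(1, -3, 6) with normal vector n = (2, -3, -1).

The plane through P with normal n = (a, b, c) satisfies n·(r - P) = 0,
i.e. ax + by + cz = a·x₀ + b·y₀ + c·z₀.
d = 2·1 + (-3)·(-3) + (-1)·6
  = 2 + 9 - 6
  = 5
Equation: 2x - 3y - z = 5

2x - 3y - z = 5


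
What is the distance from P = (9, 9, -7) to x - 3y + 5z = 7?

distance = |a·x₀ + b·y₀ + c·z₀ - d| / √(a² + b² + c²)
  = |1·9 + (-3)·9 + 5·(-7) - 7| / √(1² + (-3)² + 5²)
  = |9 - 27 - 35 - 7| / √(1 + 9 + 25)
  = |-60| / √35
  = 60 / 5.916
  ≈ 10.14

10.14


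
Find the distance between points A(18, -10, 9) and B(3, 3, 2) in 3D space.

d = √[(x₂-x₁)² + (y₂-y₁)² + (z₂-z₁)²]
  = √[(-15)² + 13² + (-7)²]
  = √[225 + 169 + 49]
  = √443
  ≈ 21.05

21.05


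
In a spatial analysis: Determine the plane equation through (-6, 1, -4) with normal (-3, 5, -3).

The plane through P with normal n = (a, b, c) satisfies n·(r - P) = 0,
i.e. ax + by + cz = a·x₀ + b·y₀ + c·z₀.
d = (-3)·(-6) + 5·1 + (-3)·(-4)
  = 18 + 5 + 12
  = 35
Equation: -3x + 5y - 3z = 35

-3x + 5y - 3z = 35


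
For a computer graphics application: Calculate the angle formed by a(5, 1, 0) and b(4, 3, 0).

a·b = 5·4 + 1·3 + 0·0 = 20 + 3 + 0 = 23
|a| = √(5² + 1² + 0²) = √26 ≈ 5.099
|b| = √(4² + 3² + 0²) = √25 ≈ 5
cos θ = (a·b)/(|a||b|) = 23/(5.099·5) ≈ 0.9021
θ = arccos(0.9021) ≈ 25.56°

25.56°


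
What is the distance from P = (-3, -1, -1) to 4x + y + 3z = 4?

distance = |a·x₀ + b·y₀ + c·z₀ - d| / √(a² + b² + c²)
  = |4·(-3) + 1·(-1) + 3·(-1) - 4| / √(4² + 1² + 3²)
  = |-12 - 1 - 3 - 4| / √(16 + 1 + 9)
  = |-20| / √26
  = 20 / 5.099
  ≈ 3.922

3.922


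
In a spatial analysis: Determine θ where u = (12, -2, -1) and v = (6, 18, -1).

u·v = 12·6 + (-2)·18 + (-1)·(-1) = 72 - 36 + 1 = 37
|u| = √(12² + (-2)² + (-1)²) = √149 ≈ 12.21
|v| = √(6² + 18² + (-1)²) = √361 ≈ 19
cos θ = (u·v)/(|u||v|) = 37/(12.21·19) ≈ 0.1595
θ = arccos(0.1595) ≈ 80.82°

80.82°


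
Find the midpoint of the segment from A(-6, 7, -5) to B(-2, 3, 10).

M = ((x₁+x₂)/2, (y₁+y₂)/2, (z₁+z₂)/2)
  = ((-6 - 2)/2, (7 + 3)/2, (-5 + 10)/2)
  = (-8/2, 10/2, 5/2)
  = (-4, 5, 2.5)

(-4, 5, 2.5)


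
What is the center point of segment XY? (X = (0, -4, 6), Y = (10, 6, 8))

M = ((x₁+x₂)/2, (y₁+y₂)/2, (z₁+z₂)/2)
  = ((0 + 10)/2, (-4 + 6)/2, (6 + 8)/2)
  = (10/2, 2/2, 14/2)
  = (5, 1, 7)

(5, 1, 7)


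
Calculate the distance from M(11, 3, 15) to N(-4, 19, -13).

d = √[(x₂-x₁)² + (y₂-y₁)² + (z₂-z₁)²]
  = √[(-15)² + 16² + (-28)²]
  = √[225 + 256 + 784]
  = √1265
  ≈ 35.57

35.57


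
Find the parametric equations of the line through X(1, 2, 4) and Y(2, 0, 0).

Direction vector d = Y - X = (2 - 1, 0 - 2, 0 - 4) = (1, -2, -4)
Parametric form r = X + t·d:
x = 1 + t, y = 2 - 2t, z = 4 - 4t

x = 1 + t, y = 2 - 2t, z = 4 - 4t


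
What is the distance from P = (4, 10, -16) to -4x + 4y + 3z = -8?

distance = |a·x₀ + b·y₀ + c·z₀ - d| / √(a² + b² + c²)
  = |(-4)·4 + 4·10 + 3·(-16) - (-8)| / √((-4)² + 4² + 3²)
  = |-16 + 40 - 48 + 8| / √(16 + 16 + 9)
  = |-16| / √41
  = 16 / 6.403
  ≈ 2.499

2.499


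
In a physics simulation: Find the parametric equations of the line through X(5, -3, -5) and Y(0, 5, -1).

Direction vector d = Y - X = (0 - 5, 5 + 3, -1 + 5) = (-5, 8, 4)
Parametric form r = X + t·d:
x = 5 - 5t, y = -3 + 8t, z = -5 + 4t

x = 5 - 5t, y = -3 + 8t, z = -5 + 4t


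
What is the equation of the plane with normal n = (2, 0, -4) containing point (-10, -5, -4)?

The plane through P with normal n = (a, b, c) satisfies n·(r - P) = 0,
i.e. ax + by + cz = a·x₀ + b·y₀ + c·z₀.
d = 2·(-10) + 0·(-5) + (-4)·(-4)
  = -20 + 0 + 16
  = -4
Equation: 2x - 4z = -4

2x - 4z = -4


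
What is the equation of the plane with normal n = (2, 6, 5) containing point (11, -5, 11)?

The plane through P with normal n = (a, b, c) satisfies n·(r - P) = 0,
i.e. ax + by + cz = a·x₀ + b·y₀ + c·z₀.
d = 2·11 + 6·(-5) + 5·11
  = 22 - 30 + 55
  = 47
Equation: 2x + 6y + 5z = 47

2x + 6y + 5z = 47


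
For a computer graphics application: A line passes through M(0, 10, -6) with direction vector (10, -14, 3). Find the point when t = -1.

P(t) = M + t·d
  = (0 + 10·(-1), 10 + (-14)·(-1), -6 + 3·(-1))
  = (0 - 10, 10 + 14, -6 - 3)
  = (-10, 24, -9)

(-10, 24, -9)


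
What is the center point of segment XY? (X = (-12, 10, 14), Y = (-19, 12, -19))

M = ((x₁+x₂)/2, (y₁+y₂)/2, (z₁+z₂)/2)
  = ((-12 - 19)/2, (10 + 12)/2, (14 - 19)/2)
  = (-31/2, 22/2, -5/2)
  = (-15.5, 11, -2.5)

(-15.5, 11, -2.5)


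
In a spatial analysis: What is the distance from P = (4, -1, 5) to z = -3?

distance = |a·x₀ + b·y₀ + c·z₀ - d| / √(a² + b² + c²)
  = |0·4 + 0·(-1) + 1·5 - (-3)| / √(0² + 0² + 1²)
  = |0 + 0 + 5 + 3| / √(0 + 0 + 1)
  = |8| / √1
  = 8 / 1
  ≈ 8

8


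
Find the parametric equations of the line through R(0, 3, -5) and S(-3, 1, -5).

Direction vector d = S - R = (-3 + 0, 1 - 3, -5 + 5) = (-3, -2, 0)
Parametric form r = R + t·d:
x = 0 - 3t, y = 3 - 2t, z = -5

x = 0 - 3t, y = 3 - 2t, z = -5


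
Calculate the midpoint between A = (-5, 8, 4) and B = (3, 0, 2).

M = ((x₁+x₂)/2, (y₁+y₂)/2, (z₁+z₂)/2)
  = ((-5 + 3)/2, (8 + 0)/2, (4 + 2)/2)
  = (-2/2, 8/2, 6/2)
  = (-1, 4, 3)

(-1, 4, 3)


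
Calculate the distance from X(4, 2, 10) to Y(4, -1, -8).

d = √[(x₂-x₁)² + (y₂-y₁)² + (z₂-z₁)²]
  = √[0² + (-3)² + (-18)²]
  = √[0 + 9 + 324]
  = √333
  ≈ 18.25

18.25


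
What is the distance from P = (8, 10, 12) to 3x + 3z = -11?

distance = |a·x₀ + b·y₀ + c·z₀ - d| / √(a² + b² + c²)
  = |3·8 + 0·10 + 3·12 - (-11)| / √(3² + 0² + 3²)
  = |24 + 0 + 36 + 11| / √(9 + 0 + 9)
  = |71| / √18
  = 71 / 4.243
  ≈ 16.73

16.73


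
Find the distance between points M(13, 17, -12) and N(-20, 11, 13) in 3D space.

d = √[(x₂-x₁)² + (y₂-y₁)² + (z₂-z₁)²]
  = √[(-33)² + (-6)² + 25²]
  = √[1089 + 36 + 625]
  = √1750
  ≈ 41.83

41.83


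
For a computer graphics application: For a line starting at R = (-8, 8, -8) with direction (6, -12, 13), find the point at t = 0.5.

P(t) = R + t·d
  = (-8 + 6·0.5, 8 + (-12)·0.5, -8 + 13·0.5)
  = (-8 + 3, 8 - 6, -8 + 6.5)
  = (-5, 2, -1.5)

(-5, 2, -1.5)


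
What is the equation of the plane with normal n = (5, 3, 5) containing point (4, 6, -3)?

The plane through P with normal n = (a, b, c) satisfies n·(r - P) = 0,
i.e. ax + by + cz = a·x₀ + b·y₀ + c·z₀.
d = 5·4 + 3·6 + 5·(-3)
  = 20 + 18 - 15
  = 23
Equation: 5x + 3y + 5z = 23

5x + 3y + 5z = 23


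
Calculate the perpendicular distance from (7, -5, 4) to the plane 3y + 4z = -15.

distance = |a·x₀ + b·y₀ + c·z₀ - d| / √(a² + b² + c²)
  = |0·7 + 3·(-5) + 4·4 - (-15)| / √(0² + 3² + 4²)
  = |0 - 15 + 16 + 15| / √(0 + 9 + 16)
  = |16| / √25
  = 16 / 5
  ≈ 3.2

3.2


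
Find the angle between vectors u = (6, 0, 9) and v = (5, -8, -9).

u·v = 6·5 + 0·(-8) + 9·(-9) = 30 + 0 - 81 = -51
|u| = √(6² + 0² + 9²) = √117 ≈ 10.82
|v| = √(5² + (-8)² + (-9)²) = √170 ≈ 13.04
cos θ = (u·v)/(|u||v|) = -51/(10.82·13.04) ≈ -0.3616
θ = arccos(-0.3616) ≈ 111.2°

111.2°


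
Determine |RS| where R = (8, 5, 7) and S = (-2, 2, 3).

d = √[(x₂-x₁)² + (y₂-y₁)² + (z₂-z₁)²]
  = √[(-10)² + (-3)² + (-4)²]
  = √[100 + 9 + 16]
  = √125
  ≈ 11.18

11.18


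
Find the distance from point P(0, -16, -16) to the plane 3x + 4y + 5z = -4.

distance = |a·x₀ + b·y₀ + c·z₀ - d| / √(a² + b² + c²)
  = |3·0 + 4·(-16) + 5·(-16) - (-4)| / √(3² + 4² + 5²)
  = |0 - 64 - 80 + 4| / √(9 + 16 + 25)
  = |-140| / √50
  = 140 / 7.071
  ≈ 19.8

19.8


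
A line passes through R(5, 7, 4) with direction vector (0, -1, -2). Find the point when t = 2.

P(t) = R + t·d
  = (5 + 0·2, 7 + (-1)·2, 4 + (-2)·2)
  = (5 + 0, 7 - 2, 4 - 4)
  = (5, 5, 0)

(5, 5, 0)


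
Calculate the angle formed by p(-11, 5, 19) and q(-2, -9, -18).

p·q = (-11)·(-2) + 5·(-9) + 19·(-18) = 22 - 45 - 342 = -365
|p| = √((-11)² + 5² + 19²) = √507 ≈ 22.52
|q| = √((-2)² + (-9)² + (-18)²) = √409 ≈ 20.22
cos θ = (p·q)/(|p||q|) = -365/(22.52·20.22) ≈ -0.8015
θ = arccos(-0.8015) ≈ 143.3°

143.3°


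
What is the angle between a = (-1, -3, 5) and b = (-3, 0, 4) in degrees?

a·b = (-1)·(-3) + (-3)·0 + 5·4 = 3 + 0 + 20 = 23
|a| = √((-1)² + (-3)² + 5²) = √35 ≈ 5.916
|b| = √((-3)² + 0² + 4²) = √25 ≈ 5
cos θ = (a·b)/(|a||b|) = 23/(5.916·5) ≈ 0.7775
θ = arccos(0.7775) ≈ 38.96°

38.96°


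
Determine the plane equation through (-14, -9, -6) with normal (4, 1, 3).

The plane through P with normal n = (a, b, c) satisfies n·(r - P) = 0,
i.e. ax + by + cz = a·x₀ + b·y₀ + c·z₀.
d = 4·(-14) + 1·(-9) + 3·(-6)
  = -56 - 9 - 18
  = -83
Equation: 4x + y + 3z = -83

4x + y + 3z = -83


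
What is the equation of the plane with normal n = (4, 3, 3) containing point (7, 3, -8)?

The plane through P with normal n = (a, b, c) satisfies n·(r - P) = 0,
i.e. ax + by + cz = a·x₀ + b·y₀ + c·z₀.
d = 4·7 + 3·3 + 3·(-8)
  = 28 + 9 - 24
  = 13
Equation: 4x + 3y + 3z = 13

4x + 3y + 3z = 13


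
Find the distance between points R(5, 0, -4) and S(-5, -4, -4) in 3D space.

d = √[(x₂-x₁)² + (y₂-y₁)² + (z₂-z₁)²]
  = √[(-10)² + (-4)² + 0²]
  = √[100 + 16 + 0]
  = √116
  ≈ 10.77

10.77


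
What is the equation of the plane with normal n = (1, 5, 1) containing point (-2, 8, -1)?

The plane through P with normal n = (a, b, c) satisfies n·(r - P) = 0,
i.e. ax + by + cz = a·x₀ + b·y₀ + c·z₀.
d = 1·(-2) + 5·8 + 1·(-1)
  = -2 + 40 - 1
  = 37
Equation: x + 5y + z = 37

x + 5y + z = 37


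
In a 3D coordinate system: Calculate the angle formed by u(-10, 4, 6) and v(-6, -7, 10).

u·v = (-10)·(-6) + 4·(-7) + 6·10 = 60 - 28 + 60 = 92
|u| = √((-10)² + 4² + 6²) = √152 ≈ 12.33
|v| = √((-6)² + (-7)² + 10²) = √185 ≈ 13.6
cos θ = (u·v)/(|u||v|) = 92/(12.33·13.6) ≈ 0.5486
θ = arccos(0.5486) ≈ 56.73°

56.73°


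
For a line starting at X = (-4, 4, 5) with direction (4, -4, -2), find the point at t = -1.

P(t) = X + t·d
  = (-4 + 4·(-1), 4 + (-4)·(-1), 5 + (-2)·(-1))
  = (-4 - 4, 4 + 4, 5 + 2)
  = (-8, 8, 7)

(-8, 8, 7)


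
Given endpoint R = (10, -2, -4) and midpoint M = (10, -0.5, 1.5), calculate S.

S = 2M - R
  = (2·10 - 10, 2·(-0.5) - (-2), 2·1.5 - (-4))
  = (20 - 10, -1 + 2, 3 + 4)
  = (10, 1, 7)

(10, 1, 7)


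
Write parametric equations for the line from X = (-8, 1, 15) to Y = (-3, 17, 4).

Direction vector d = Y - X = (-3 + 8, 17 - 1, 4 - 15) = (5, 16, -11)
Parametric form r = X + t·d:
x = -8 + 5t, y = 1 + 16t, z = 15 - 11t

x = -8 + 5t, y = 1 + 16t, z = 15 - 11t


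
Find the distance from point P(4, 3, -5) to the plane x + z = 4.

distance = |a·x₀ + b·y₀ + c·z₀ - d| / √(a² + b² + c²)
  = |1·4 + 0·3 + 1·(-5) - 4| / √(1² + 0² + 1²)
  = |4 + 0 - 5 - 4| / √(1 + 0 + 1)
  = |-5| / √2
  = 5 / 1.414
  ≈ 3.536

3.536


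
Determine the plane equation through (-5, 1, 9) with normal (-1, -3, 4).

The plane through P with normal n = (a, b, c) satisfies n·(r - P) = 0,
i.e. ax + by + cz = a·x₀ + b·y₀ + c·z₀.
d = (-1)·(-5) + (-3)·1 + 4·9
  = 5 - 3 + 36
  = 38
Equation: -x - 3y + 4z = 38

-x - 3y + 4z = 38


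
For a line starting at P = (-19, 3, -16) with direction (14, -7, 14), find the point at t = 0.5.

P(t) = P + t·d
  = (-19 + 14·0.5, 3 + (-7)·0.5, -16 + 14·0.5)
  = (-19 + 7, 3 - 3.5, -16 + 7)
  = (-12, -0.5, -9)

(-12, -0.5, -9)


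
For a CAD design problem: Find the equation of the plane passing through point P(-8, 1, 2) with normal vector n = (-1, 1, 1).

The plane through P with normal n = (a, b, c) satisfies n·(r - P) = 0,
i.e. ax + by + cz = a·x₀ + b·y₀ + c·z₀.
d = (-1)·(-8) + 1·1 + 1·2
  = 8 + 1 + 2
  = 11
Equation: -x + y + z = 11

-x + y + z = 11


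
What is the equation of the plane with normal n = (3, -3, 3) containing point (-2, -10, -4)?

The plane through P with normal n = (a, b, c) satisfies n·(r - P) = 0,
i.e. ax + by + cz = a·x₀ + b·y₀ + c·z₀.
d = 3·(-2) + (-3)·(-10) + 3·(-4)
  = -6 + 30 - 12
  = 12
Equation: 3x - 3y + 3z = 12

3x - 3y + 3z = 12


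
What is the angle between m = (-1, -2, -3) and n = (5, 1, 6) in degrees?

m·n = (-1)·5 + (-2)·1 + (-3)·6 = -5 - 2 - 18 = -25
|m| = √((-1)² + (-2)² + (-3)²) = √14 ≈ 3.742
|n| = √(5² + 1² + 6²) = √62 ≈ 7.874
cos θ = (m·n)/(|m||n|) = -25/(3.742·7.874) ≈ -0.8486
θ = arccos(-0.8486) ≈ 148.1°

148.1°


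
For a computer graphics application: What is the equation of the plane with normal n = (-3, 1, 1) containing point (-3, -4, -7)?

The plane through P with normal n = (a, b, c) satisfies n·(r - P) = 0,
i.e. ax + by + cz = a·x₀ + b·y₀ + c·z₀.
d = (-3)·(-3) + 1·(-4) + 1·(-7)
  = 9 - 4 - 7
  = -2
Equation: -3x + y + z = -2

-3x + y + z = -2


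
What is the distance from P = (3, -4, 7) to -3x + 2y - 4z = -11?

distance = |a·x₀ + b·y₀ + c·z₀ - d| / √(a² + b² + c²)
  = |(-3)·3 + 2·(-4) + (-4)·7 - (-11)| / √((-3)² + 2² + (-4)²)
  = |-9 - 8 - 28 + 11| / √(9 + 4 + 16)
  = |-34| / √29
  = 34 / 5.385
  ≈ 6.314

6.314


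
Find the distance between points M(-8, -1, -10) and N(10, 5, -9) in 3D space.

d = √[(x₂-x₁)² + (y₂-y₁)² + (z₂-z₁)²]
  = √[18² + 6² + 1²]
  = √[324 + 36 + 1]
  = √361
  ≈ 19

19


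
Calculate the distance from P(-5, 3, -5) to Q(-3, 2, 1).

d = √[(x₂-x₁)² + (y₂-y₁)² + (z₂-z₁)²]
  = √[2² + (-1)² + 6²]
  = √[4 + 1 + 36]
  = √41
  ≈ 6.403

6.403


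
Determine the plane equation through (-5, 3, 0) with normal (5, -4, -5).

The plane through P with normal n = (a, b, c) satisfies n·(r - P) = 0,
i.e. ax + by + cz = a·x₀ + b·y₀ + c·z₀.
d = 5·(-5) + (-4)·3 + (-5)·0
  = -25 - 12 + 0
  = -37
Equation: 5x - 4y - 5z = -37

5x - 4y - 5z = -37


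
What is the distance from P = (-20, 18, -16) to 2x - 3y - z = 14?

distance = |a·x₀ + b·y₀ + c·z₀ - d| / √(a² + b² + c²)
  = |2·(-20) + (-3)·18 + (-1)·(-16) - 14| / √(2² + (-3)² + (-1)²)
  = |-40 - 54 + 16 - 14| / √(4 + 9 + 1)
  = |-92| / √14
  = 92 / 3.742
  ≈ 24.59

24.59


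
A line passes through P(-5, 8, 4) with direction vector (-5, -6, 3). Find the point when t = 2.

P(t) = P + t·d
  = (-5 + (-5)·2, 8 + (-6)·2, 4 + 3·2)
  = (-5 - 10, 8 - 12, 4 + 6)
  = (-15, -4, 10)

(-15, -4, 10)


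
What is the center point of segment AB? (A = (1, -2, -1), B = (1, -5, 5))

M = ((x₁+x₂)/2, (y₁+y₂)/2, (z₁+z₂)/2)
  = ((1 + 1)/2, (-2 - 5)/2, (-1 + 5)/2)
  = (2/2, -7/2, 4/2)
  = (1, -3.5, 2)

(1, -3.5, 2)


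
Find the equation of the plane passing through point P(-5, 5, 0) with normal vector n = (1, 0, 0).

The plane through P with normal n = (a, b, c) satisfies n·(r - P) = 0,
i.e. ax + by + cz = a·x₀ + b·y₀ + c·z₀.
d = 1·(-5) + 0·5 + 0·0
  = -5 + 0 + 0
  = -5
Equation: x = -5

x = -5


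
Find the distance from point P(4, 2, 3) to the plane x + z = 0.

distance = |a·x₀ + b·y₀ + c·z₀ - d| / √(a² + b² + c²)
  = |1·4 + 0·2 + 1·3 - 0| / √(1² + 0² + 1²)
  = |4 + 0 + 3 + 0| / √(1 + 0 + 1)
  = |7| / √2
  = 7 / 1.414
  ≈ 4.95

4.95


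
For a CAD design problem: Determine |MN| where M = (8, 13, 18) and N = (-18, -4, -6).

d = √[(x₂-x₁)² + (y₂-y₁)² + (z₂-z₁)²]
  = √[(-26)² + (-17)² + (-24)²]
  = √[676 + 289 + 576]
  = √1541
  ≈ 39.26

39.26


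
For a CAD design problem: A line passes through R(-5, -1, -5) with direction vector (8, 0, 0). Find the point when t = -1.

P(t) = R + t·d
  = (-5 + 8·(-1), -1 + 0·(-1), -5 + 0·(-1))
  = (-5 - 8, -1 + 0, -5 + 0)
  = (-13, -1, -5)

(-13, -1, -5)


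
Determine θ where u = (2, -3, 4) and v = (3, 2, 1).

u·v = 2·3 + (-3)·2 + 4·1 = 6 - 6 + 4 = 4
|u| = √(2² + (-3)² + 4²) = √29 ≈ 5.385
|v| = √(3² + 2² + 1²) = √14 ≈ 3.742
cos θ = (u·v)/(|u||v|) = 4/(5.385·3.742) ≈ 0.1985
θ = arccos(0.1985) ≈ 78.55°

78.55°


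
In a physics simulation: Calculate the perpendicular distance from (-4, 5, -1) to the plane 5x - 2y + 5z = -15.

distance = |a·x₀ + b·y₀ + c·z₀ - d| / √(a² + b² + c²)
  = |5·(-4) + (-2)·5 + 5·(-1) - (-15)| / √(5² + (-2)² + 5²)
  = |-20 - 10 - 5 + 15| / √(25 + 4 + 25)
  = |-20| / √54
  = 20 / 7.348
  ≈ 2.722

2.722


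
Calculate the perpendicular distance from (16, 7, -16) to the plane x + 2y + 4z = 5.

distance = |a·x₀ + b·y₀ + c·z₀ - d| / √(a² + b² + c²)
  = |1·16 + 2·7 + 4·(-16) - 5| / √(1² + 2² + 4²)
  = |16 + 14 - 64 - 5| / √(1 + 4 + 16)
  = |-39| / √21
  = 39 / 4.583
  ≈ 8.51

8.51


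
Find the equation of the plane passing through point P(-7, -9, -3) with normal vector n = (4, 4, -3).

The plane through P with normal n = (a, b, c) satisfies n·(r - P) = 0,
i.e. ax + by + cz = a·x₀ + b·y₀ + c·z₀.
d = 4·(-7) + 4·(-9) + (-3)·(-3)
  = -28 - 36 + 9
  = -55
Equation: 4x + 4y - 3z = -55

4x + 4y - 3z = -55


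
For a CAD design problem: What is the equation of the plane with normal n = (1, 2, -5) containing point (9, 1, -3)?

The plane through P with normal n = (a, b, c) satisfies n·(r - P) = 0,
i.e. ax + by + cz = a·x₀ + b·y₀ + c·z₀.
d = 1·9 + 2·1 + (-5)·(-3)
  = 9 + 2 + 15
  = 26
Equation: x + 2y - 5z = 26

x + 2y - 5z = 26


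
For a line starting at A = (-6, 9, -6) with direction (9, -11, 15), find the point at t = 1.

P(t) = A + t·d
  = (-6 + 9·1, 9 + (-11)·1, -6 + 15·1)
  = (-6 + 9, 9 - 11, -6 + 15)
  = (3, -2, 9)

(3, -2, 9)


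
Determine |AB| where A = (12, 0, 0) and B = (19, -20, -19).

d = √[(x₂-x₁)² + (y₂-y₁)² + (z₂-z₁)²]
  = √[7² + (-20)² + (-19)²]
  = √[49 + 400 + 361]
  = √810
  ≈ 28.46

28.46


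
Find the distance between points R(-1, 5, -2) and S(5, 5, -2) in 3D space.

d = √[(x₂-x₁)² + (y₂-y₁)² + (z₂-z₁)²]
  = √[6² + 0² + 0²]
  = √[36 + 0 + 0]
  = √36
  ≈ 6

6


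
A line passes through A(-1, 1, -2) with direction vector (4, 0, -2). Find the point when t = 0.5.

P(t) = A + t·d
  = (-1 + 4·0.5, 1 + 0·0.5, -2 + (-2)·0.5)
  = (-1 + 2, 1 + 0, -2 - 1)
  = (1, 1, -3)

(1, 1, -3)
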